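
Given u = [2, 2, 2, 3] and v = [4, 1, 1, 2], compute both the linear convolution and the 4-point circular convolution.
Linear: y_lin[0] = 2×4 = 8; y_lin[1] = 2×1 + 2×4 = 10; y_lin[2] = 2×1 + 2×1 + 2×4 = 12; y_lin[3] = 2×2 + 2×1 + 2×1 + 3×4 = 20; y_lin[4] = 2×2 + 2×1 + 3×1 = 9; y_lin[5] = 2×2 + 3×1 = 7; y_lin[6] = 3×2 = 6 → [8, 10, 12, 20, 9, 7, 6]. Circular (length 4): y[0] = 2×4 + 2×2 + 2×1 + 3×1 = 17; y[1] = 2×1 + 2×4 + 2×2 + 3×1 = 17; y[2] = 2×1 + 2×1 + 2×4 + 3×2 = 18; y[3] = 2×2 + 2×1 + 2×1 + 3×4 = 20 → [17, 17, 18, 20]

Linear: [8, 10, 12, 20, 9, 7, 6], Circular: [17, 17, 18, 20]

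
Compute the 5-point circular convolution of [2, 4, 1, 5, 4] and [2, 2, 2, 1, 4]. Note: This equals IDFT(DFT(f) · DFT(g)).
Either evaluate y[k] = Σ_j f[j]·g[(k-j) mod 5] directly, or use IDFT(DFT(f) · DFT(g)). y[0] = 2×2 + 4×4 + 1×1 + 5×2 + 4×2 = 39; y[1] = 2×2 + 4×2 + 1×4 + 5×1 + 4×2 = 29; y[2] = 2×2 + 4×2 + 1×2 + 5×4 + 4×1 = 38; y[3] = 2×1 + 4×2 + 1×2 + 5×2 + 4×4 = 38; y[4] = 2×4 + 4×1 + 1×2 + 5×2 + 4×2 = 32. Result: [39, 29, 38, 38, 32]

[39, 29, 38, 38, 32]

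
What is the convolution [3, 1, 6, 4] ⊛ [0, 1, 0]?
y[0] = 3×0 = 0; y[1] = 3×1 + 1×0 = 3; y[2] = 3×0 + 1×1 + 6×0 = 1; y[3] = 1×0 + 6×1 + 4×0 = 6; y[4] = 6×0 + 4×1 = 4; y[5] = 4×0 = 0

[0, 3, 1, 6, 4, 0]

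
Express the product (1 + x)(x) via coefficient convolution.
Ascending coefficients: a = [1, 1], b = [0, 1]. c[0] = 1×0 = 0; c[1] = 1×1 + 1×0 = 1; c[2] = 1×1 = 1. Result coefficients: [0, 1, 1] → x + x^2

x + x^2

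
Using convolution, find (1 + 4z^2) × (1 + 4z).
Ascending coefficients: a = [1, 0, 4], b = [1, 4]. c[0] = 1×1 = 1; c[1] = 1×4 + 0×1 = 4; c[2] = 0×4 + 4×1 = 4; c[3] = 4×4 = 16. Result coefficients: [1, 4, 4, 16] → 1 + 4z + 4z^2 + 16z^3

1 + 4z + 4z^2 + 16z^3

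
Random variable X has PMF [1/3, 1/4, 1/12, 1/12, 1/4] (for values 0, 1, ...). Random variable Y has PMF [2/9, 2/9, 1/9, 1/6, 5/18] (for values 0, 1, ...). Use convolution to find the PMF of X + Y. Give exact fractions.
P(X+Y=k) = Σ_i P(X=i)·P(Y=k-i) — a convolution of [1/3, 1/4, 1/12, 1/12, 1/4] and [2/9, 2/9, 1/9, 1/6, 5/18]. P(X+Y=0) = (1/3)×(2/9) = 2/27; P(X+Y=1) = (1/3)×(2/9) + (1/4)×(2/9) = 2/27 + 1/18 = 7/54; P(X+Y=2) = (1/3)×(1/9) + (1/4)×(2/9) + (1/12)×(2/9) = 1/27 + 1/18 + 1/54 = 1/9; P(X+Y=3) = (1/3)×(1/6) + (1/4)×(1/9) + (1/12)×(2/9) + (1/12)×(2/9) = 1/18 + 1/36 + 1/54 + 1/54 = 13/108; P(X+Y=4) = (1/3)×(5/18) + (1/4)×(1/6) + (1/12)×(1/9) + (1/12)×(2/9) + (1/4)×(2/9) = 5/54 + 1/24 + 1/108 + 1/54 + 1/18 = 47/216; P(X+Y=5) = (1/4)×(5/18) + (1/12)×(1/6) + (1/12)×(1/9) + (1/4)×(2/9) = 5/72 + 1/72 + 1/108 + 1/18 = 4/27; P(X+Y=6) = (1/12)×(5/18) + (1/12)×(1/6) + (1/4)×(1/9) = 5/216 + 1/72 + 1/36 = 7/108; P(X+Y=7) = (1/12)×(5/18) + (1/4)×(1/6) = 5/216 + 1/24 = 7/108; P(X+Y=8) = (1/4)×(5/18) = 5/72. PMF: [2/27, 7/54, 1/9, 13/108, 47/216, 4/27, 7/108, 7/108, 5/72] (sums to 1 ✓)

[2/27, 7/54, 1/9, 13/108, 47/216, 4/27, 7/108, 7/108, 5/72]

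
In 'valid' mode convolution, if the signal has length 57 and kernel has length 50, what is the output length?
'Valid' mode counts only positions where the kernel fully overlaps the signal: m - n + 1 = 57 - 50 + 1 = 8

8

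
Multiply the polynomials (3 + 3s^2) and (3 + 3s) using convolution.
Ascending coefficients: a = [3, 0, 3], b = [3, 3]. c[0] = 3×3 = 9; c[1] = 3×3 + 0×3 = 9; c[2] = 0×3 + 3×3 = 9; c[3] = 3×3 = 9. Result coefficients: [9, 9, 9, 9] → 9 + 9s + 9s^2 + 9s^3

9 + 9s + 9s^2 + 9s^3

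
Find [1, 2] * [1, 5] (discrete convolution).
y[0] = 1×1 = 1; y[1] = 1×5 + 2×1 = 7; y[2] = 2×5 = 10

[1, 7, 10]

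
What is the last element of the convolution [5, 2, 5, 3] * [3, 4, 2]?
Use y[k] = Σ_i a[i]·b[k-i] at k=5. y[5] = 3×2 = 6

6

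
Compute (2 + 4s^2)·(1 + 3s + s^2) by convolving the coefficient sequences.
Ascending coefficients: a = [2, 0, 4], b = [1, 3, 1]. c[0] = 2×1 = 2; c[1] = 2×3 + 0×1 = 6; c[2] = 2×1 + 0×3 + 4×1 = 6; c[3] = 0×1 + 4×3 = 12; c[4] = 4×1 = 4. Result coefficients: [2, 6, 6, 12, 4] → 2 + 6s + 6s^2 + 12s^3 + 4s^4

2 + 6s + 6s^2 + 12s^3 + 4s^4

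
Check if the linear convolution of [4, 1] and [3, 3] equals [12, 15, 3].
Recompute linear convolution of [4, 1] and [3, 3]: y[0] = 4×3 = 12; y[1] = 4×3 + 1×3 = 15; y[2] = 1×3 = 3 → [12, 15, 3]. Given [12, 15, 3] matches, so answer: Yes

Yes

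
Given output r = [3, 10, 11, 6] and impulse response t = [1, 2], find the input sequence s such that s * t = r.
Deconvolve r=[3, 10, 11, 6] by t=[1, 2]. Since t[0]=1, solve forward: s[0] = r[0] / 1 = 3; s[1] = (r[1] - 3×2) / 1 = 4; s[2] = (r[2] - 4×2) / 1 = 3. So s = [3, 4, 3]. Check by forward convolution: r[0] = 3×1 = 3; r[1] = 3×2 + 4×1 = 10; r[2] = 4×2 + 3×1 = 11; r[3] = 3×2 = 6

[3, 4, 3]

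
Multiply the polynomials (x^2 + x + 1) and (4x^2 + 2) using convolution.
Ascending coefficients: a = [1, 1, 1], b = [2, 0, 4]. c[0] = 1×2 = 2; c[1] = 1×0 + 1×2 = 2; c[2] = 1×4 + 1×0 + 1×2 = 6; c[3] = 1×4 + 1×0 = 4; c[4] = 1×4 = 4. Result coefficients: [2, 2, 6, 4, 4] → 4x^4 + 4x^3 + 6x^2 + 2x + 2

4x^4 + 4x^3 + 6x^2 + 2x + 2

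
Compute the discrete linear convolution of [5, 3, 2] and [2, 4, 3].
y[0] = 5×2 = 10; y[1] = 5×4 + 3×2 = 26; y[2] = 5×3 + 3×4 + 2×2 = 31; y[3] = 3×3 + 2×4 = 17; y[4] = 2×3 = 6

[10, 26, 31, 17, 6]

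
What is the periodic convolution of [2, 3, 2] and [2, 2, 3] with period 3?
Use y[k] = Σ_j x[j]·h[(k-j) mod 3]. y[0] = 2×2 + 3×3 + 2×2 = 17; y[1] = 2×2 + 3×2 + 2×3 = 16; y[2] = 2×3 + 3×2 + 2×2 = 16. Result: [17, 16, 16]

[17, 16, 16]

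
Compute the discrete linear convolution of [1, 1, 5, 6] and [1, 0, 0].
y[0] = 1×1 = 1; y[1] = 1×0 + 1×1 = 1; y[2] = 1×0 + 1×0 + 5×1 = 5; y[3] = 1×0 + 5×0 + 6×1 = 6; y[4] = 5×0 + 6×0 = 0; y[5] = 6×0 = 0

[1, 1, 5, 6, 0, 0]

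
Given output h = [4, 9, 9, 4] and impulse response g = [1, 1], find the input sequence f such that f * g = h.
Deconvolve h=[4, 9, 9, 4] by g=[1, 1]. Since g[0]=1, solve forward: f[0] = h[0] / 1 = 4; f[1] = (h[1] - 4×1) / 1 = 5; f[2] = (h[2] - 5×1) / 1 = 4. So f = [4, 5, 4]. Check by forward convolution: h[0] = 4×1 = 4; h[1] = 4×1 + 5×1 = 9; h[2] = 5×1 + 4×1 = 9; h[3] = 4×1 = 4

[4, 5, 4]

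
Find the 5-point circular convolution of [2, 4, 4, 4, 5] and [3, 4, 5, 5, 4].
Use y[k] = Σ_j f[j]·g[(k-j) mod 5]. y[0] = 2×3 + 4×4 + 4×5 + 4×5 + 5×4 = 82; y[1] = 2×4 + 4×3 + 4×4 + 4×5 + 5×5 = 81; y[2] = 2×5 + 4×4 + 4×3 + 4×4 + 5×5 = 79; y[3] = 2×5 + 4×5 + 4×4 + 4×3 + 5×4 = 78; y[4] = 2×4 + 4×5 + 4×5 + 4×4 + 5×3 = 79. Result: [82, 81, 79, 78, 79]

[82, 81, 79, 78, 79]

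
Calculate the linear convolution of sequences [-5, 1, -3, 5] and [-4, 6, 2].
y[0] = -5×-4 = 20; y[1] = -5×6 + 1×-4 = -34; y[2] = -5×2 + 1×6 + -3×-4 = 8; y[3] = 1×2 + -3×6 + 5×-4 = -36; y[4] = -3×2 + 5×6 = 24; y[5] = 5×2 = 10

[20, -34, 8, -36, 24, 10]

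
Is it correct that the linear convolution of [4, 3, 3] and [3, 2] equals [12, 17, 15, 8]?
Recompute linear convolution of [4, 3, 3] and [3, 2]: y[0] = 4×3 = 12; y[1] = 4×2 + 3×3 = 17; y[2] = 3×2 + 3×3 = 15; y[3] = 3×2 = 6 → [12, 17, 15, 6]. Compare to given [12, 17, 15, 8]: they differ at index 3: given 8, correct 6, so answer: No

No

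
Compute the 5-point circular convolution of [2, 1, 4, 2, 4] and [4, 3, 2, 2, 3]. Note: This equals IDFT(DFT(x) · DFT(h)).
Either evaluate y[k] = Σ_j x[j]·h[(k-j) mod 5] directly, or use IDFT(DFT(x) · DFT(h)). y[0] = 2×4 + 1×3 + 4×2 + 2×2 + 4×3 = 35; y[1] = 2×3 + 1×4 + 4×3 + 2×2 + 4×2 = 34; y[2] = 2×2 + 1×3 + 4×4 + 2×3 + 4×2 = 37; y[3] = 2×2 + 1×2 + 4×3 + 2×4 + 4×3 = 38; y[4] = 2×3 + 1×2 + 4×2 + 2×3 + 4×4 = 38. Result: [35, 34, 37, 38, 38]

[35, 34, 37, 38, 38]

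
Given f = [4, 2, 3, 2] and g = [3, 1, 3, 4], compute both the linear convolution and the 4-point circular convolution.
Linear: y_lin[0] = 4×3 = 12; y_lin[1] = 4×1 + 2×3 = 10; y_lin[2] = 4×3 + 2×1 + 3×3 = 23; y_lin[3] = 4×4 + 2×3 + 3×1 + 2×3 = 31; y_lin[4] = 2×4 + 3×3 + 2×1 = 19; y_lin[5] = 3×4 + 2×3 = 18; y_lin[6] = 2×4 = 8 → [12, 10, 23, 31, 19, 18, 8]. Circular (length 4): y[0] = 4×3 + 2×4 + 3×3 + 2×1 = 31; y[1] = 4×1 + 2×3 + 3×4 + 2×3 = 28; y[2] = 4×3 + 2×1 + 3×3 + 2×4 = 31; y[3] = 4×4 + 2×3 + 3×1 + 2×3 = 31 → [31, 28, 31, 31]

Linear: [12, 10, 23, 31, 19, 18, 8], Circular: [31, 28, 31, 31]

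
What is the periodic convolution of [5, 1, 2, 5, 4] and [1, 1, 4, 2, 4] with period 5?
Use y[k] = Σ_j x[j]·h[(k-j) mod 5]. y[0] = 5×1 + 1×4 + 2×2 + 5×4 + 4×1 = 37; y[1] = 5×1 + 1×1 + 2×4 + 5×2 + 4×4 = 40; y[2] = 5×4 + 1×1 + 2×1 + 5×4 + 4×2 = 51; y[3] = 5×2 + 1×4 + 2×1 + 5×1 + 4×4 = 37; y[4] = 5×4 + 1×2 + 2×4 + 5×1 + 4×1 = 39. Result: [37, 40, 51, 37, 39]

[37, 40, 51, 37, 39]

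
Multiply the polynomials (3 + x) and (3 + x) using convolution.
Ascending coefficients: a = [3, 1], b = [3, 1]. c[0] = 3×3 = 9; c[1] = 3×1 + 1×3 = 6; c[2] = 1×1 = 1. Result coefficients: [9, 6, 1] → 9 + 6x + x^2

9 + 6x + x^2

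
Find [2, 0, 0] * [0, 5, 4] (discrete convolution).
y[0] = 2×0 = 0; y[1] = 2×5 + 0×0 = 10; y[2] = 2×4 + 0×5 + 0×0 = 8; y[3] = 0×4 + 0×5 = 0; y[4] = 0×4 = 0

[0, 10, 8, 0, 0]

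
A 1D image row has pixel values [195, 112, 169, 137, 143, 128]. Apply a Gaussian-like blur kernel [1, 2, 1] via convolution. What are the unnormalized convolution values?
Convolve image row [195, 112, 169, 137, 143, 128] with kernel [1, 2, 1]: y[0] = 195×1 = 195; y[1] = 195×2 + 112×1 = 502; y[2] = 195×1 + 112×2 + 169×1 = 588; y[3] = 112×1 + 169×2 + 137×1 = 587; y[4] = 169×1 + 137×2 + 143×1 = 586; y[5] = 137×1 + 143×2 + 128×1 = 551; y[6] = 143×1 + 128×2 = 399; y[7] = 128×1 = 128 → [195, 502, 588, 587, 586, 551, 399, 128]. Normalization factor = sum(kernel) = 4.

[195, 502, 588, 587, 586, 551, 399, 128]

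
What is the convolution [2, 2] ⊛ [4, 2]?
y[0] = 2×4 = 8; y[1] = 2×2 + 2×4 = 12; y[2] = 2×2 = 4

[8, 12, 4]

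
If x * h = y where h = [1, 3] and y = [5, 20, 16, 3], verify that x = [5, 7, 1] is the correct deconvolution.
Forward-compute [5, 7, 1] * [1, 3]: y[0] = 5×1 = 5; y[1] = 5×3 + 7×1 = 22; y[2] = 7×3 + 1×1 = 22; y[3] = 1×3 = 3 → [5, 22, 22, 3]. Does not match given y = [5, 20, 16, 3].

Not verified. [5, 7, 1] * [1, 3] = [5, 22, 22, 3], which differs from [5, 20, 16, 3] at index 1.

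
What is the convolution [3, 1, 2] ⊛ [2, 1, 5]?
y[0] = 3×2 = 6; y[1] = 3×1 + 1×2 = 5; y[2] = 3×5 + 1×1 + 2×2 = 20; y[3] = 1×5 + 2×1 = 7; y[4] = 2×5 = 10

[6, 5, 20, 7, 10]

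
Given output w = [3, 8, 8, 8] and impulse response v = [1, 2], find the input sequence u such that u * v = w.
Deconvolve w=[3, 8, 8, 8] by v=[1, 2]. Since v[0]=1, solve forward: u[0] = w[0] / 1 = 3; u[1] = (w[1] - 3×2) / 1 = 2; u[2] = (w[2] - 2×2) / 1 = 4. So u = [3, 2, 4]. Check by forward convolution: w[0] = 3×1 = 3; w[1] = 3×2 + 2×1 = 8; w[2] = 2×2 + 4×1 = 8; w[3] = 4×2 = 8

[3, 2, 4]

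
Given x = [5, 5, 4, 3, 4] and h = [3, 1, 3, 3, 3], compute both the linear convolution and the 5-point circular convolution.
Linear: y_lin[0] = 5×3 = 15; y_lin[1] = 5×1 + 5×3 = 20; y_lin[2] = 5×3 + 5×1 + 4×3 = 32; y_lin[3] = 5×3 + 5×3 + 4×1 + 3×3 = 43; y_lin[4] = 5×3 + 5×3 + 4×3 + 3×1 + 4×3 = 57; y_lin[5] = 5×3 + 4×3 + 3×3 + 4×1 = 40; y_lin[6] = 4×3 + 3×3 + 4×3 = 33; y_lin[7] = 3×3 + 4×3 = 21; y_lin[8] = 4×3 = 12 → [15, 20, 32, 43, 57, 40, 33, 21, 12]. Circular (length 5): y[0] = 5×3 + 5×3 + 4×3 + 3×3 + 4×1 = 55; y[1] = 5×1 + 5×3 + 4×3 + 3×3 + 4×3 = 53; y[2] = 5×3 + 5×1 + 4×3 + 3×3 + 4×3 = 53; y[3] = 5×3 + 5×3 + 4×1 + 3×3 + 4×3 = 55; y[4] = 5×3 + 5×3 + 4×3 + 3×1 + 4×3 = 57 → [55, 53, 53, 55, 57]

Linear: [15, 20, 32, 43, 57, 40, 33, 21, 12], Circular: [55, 53, 53, 55, 57]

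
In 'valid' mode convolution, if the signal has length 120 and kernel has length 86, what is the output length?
'Valid' mode counts only positions where the kernel fully overlaps the signal: m - n + 1 = 120 - 86 + 1 = 35

35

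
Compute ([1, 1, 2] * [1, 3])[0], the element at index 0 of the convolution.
Use y[k] = Σ_i a[i]·b[k-i] at k=0. y[0] = 1×1 = 1

1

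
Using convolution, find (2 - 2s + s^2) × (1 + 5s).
Ascending coefficients: a = [2, -2, 1], b = [1, 5]. c[0] = 2×1 = 2; c[1] = 2×5 + -2×1 = 8; c[2] = -2×5 + 1×1 = -9; c[3] = 1×5 = 5. Result coefficients: [2, 8, -9, 5] → 2 + 8s - 9s^2 + 5s^3

2 + 8s - 9s^2 + 5s^3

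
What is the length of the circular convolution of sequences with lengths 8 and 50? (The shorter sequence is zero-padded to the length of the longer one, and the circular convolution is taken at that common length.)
Circular convolution (zero-padding the shorter input) has length max(m, n) = max(8, 50) = 50

50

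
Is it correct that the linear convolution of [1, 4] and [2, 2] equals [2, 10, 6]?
Recompute linear convolution of [1, 4] and [2, 2]: y[0] = 1×2 = 2; y[1] = 1×2 + 4×2 = 10; y[2] = 4×2 = 8 → [2, 10, 8]. Compare to given [2, 10, 6]: they differ at index 2: given 6, correct 8, so answer: No

No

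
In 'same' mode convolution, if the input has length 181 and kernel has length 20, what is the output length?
'Same' mode returns an output with the same length as the input: 181

181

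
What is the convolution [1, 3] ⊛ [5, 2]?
y[0] = 1×5 = 5; y[1] = 1×2 + 3×5 = 17; y[2] = 3×2 = 6

[5, 17, 6]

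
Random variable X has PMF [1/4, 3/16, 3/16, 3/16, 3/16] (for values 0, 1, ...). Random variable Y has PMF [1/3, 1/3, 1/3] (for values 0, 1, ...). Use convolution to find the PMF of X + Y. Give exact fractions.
P(X+Y=k) = Σ_i P(X=i)·P(Y=k-i) — a convolution of [1/4, 3/16, 3/16, 3/16, 3/16] and [1/3, 1/3, 1/3]. P(X+Y=0) = (1/4)×(1/3) = 1/12; P(X+Y=1) = (1/4)×(1/3) + (3/16)×(1/3) = 1/12 + 1/16 = 7/48; P(X+Y=2) = (1/4)×(1/3) + (3/16)×(1/3) + (3/16)×(1/3) = 1/12 + 1/16 + 1/16 = 5/24; P(X+Y=3) = (3/16)×(1/3) + (3/16)×(1/3) + (3/16)×(1/3) = 1/16 + 1/16 + 1/16 = 3/16; P(X+Y=4) = (3/16)×(1/3) + (3/16)×(1/3) + (3/16)×(1/3) = 1/16 + 1/16 + 1/16 = 3/16; P(X+Y=5) = (3/16)×(1/3) + (3/16)×(1/3) = 1/16 + 1/16 = 1/8; P(X+Y=6) = (3/16)×(1/3) = 1/16. PMF: [1/12, 7/48, 5/24, 3/16, 3/16, 1/8, 1/16] (sums to 1 ✓)

[1/12, 7/48, 5/24, 3/16, 3/16, 1/8, 1/16]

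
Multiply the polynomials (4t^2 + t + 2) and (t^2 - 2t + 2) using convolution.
Ascending coefficients: a = [2, 1, 4], b = [2, -2, 1]. c[0] = 2×2 = 4; c[1] = 2×-2 + 1×2 = -2; c[2] = 2×1 + 1×-2 + 4×2 = 8; c[3] = 1×1 + 4×-2 = -7; c[4] = 4×1 = 4. Result coefficients: [4, -2, 8, -7, 4] → 4t^4 - 7t^3 + 8t^2 - 2t + 4

4t^4 - 7t^3 + 8t^2 - 2t + 4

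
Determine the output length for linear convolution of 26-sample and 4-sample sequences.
Linear/full convolution length: m + n - 1 = 26 + 4 - 1 = 29

29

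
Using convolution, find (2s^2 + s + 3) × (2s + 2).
Ascending coefficients: a = [3, 1, 2], b = [2, 2]. c[0] = 3×2 = 6; c[1] = 3×2 + 1×2 = 8; c[2] = 1×2 + 2×2 = 6; c[3] = 2×2 = 4. Result coefficients: [6, 8, 6, 4] → 4s^3 + 6s^2 + 8s + 6

4s^3 + 6s^2 + 8s + 6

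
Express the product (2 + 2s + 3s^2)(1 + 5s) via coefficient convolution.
Ascending coefficients: a = [2, 2, 3], b = [1, 5]. c[0] = 2×1 = 2; c[1] = 2×5 + 2×1 = 12; c[2] = 2×5 + 3×1 = 13; c[3] = 3×5 = 15. Result coefficients: [2, 12, 13, 15] → 2 + 12s + 13s^2 + 15s^3

2 + 12s + 13s^2 + 15s^3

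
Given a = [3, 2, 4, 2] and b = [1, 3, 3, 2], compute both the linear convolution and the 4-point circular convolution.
Linear: y_lin[0] = 3×1 = 3; y_lin[1] = 3×3 + 2×1 = 11; y_lin[2] = 3×3 + 2×3 + 4×1 = 19; y_lin[3] = 3×2 + 2×3 + 4×3 + 2×1 = 26; y_lin[4] = 2×2 + 4×3 + 2×3 = 22; y_lin[5] = 4×2 + 2×3 = 14; y_lin[6] = 2×2 = 4 → [3, 11, 19, 26, 22, 14, 4]. Circular (length 4): y[0] = 3×1 + 2×2 + 4×3 + 2×3 = 25; y[1] = 3×3 + 2×1 + 4×2 + 2×3 = 25; y[2] = 3×3 + 2×3 + 4×1 + 2×2 = 23; y[3] = 3×2 + 2×3 + 4×3 + 2×1 = 26 → [25, 25, 23, 26]

Linear: [3, 11, 19, 26, 22, 14, 4], Circular: [25, 25, 23, 26]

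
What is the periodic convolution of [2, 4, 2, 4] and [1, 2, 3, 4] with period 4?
Use y[k] = Σ_j f[j]·g[(k-j) mod 4]. y[0] = 2×1 + 4×4 + 2×3 + 4×2 = 32; y[1] = 2×2 + 4×1 + 2×4 + 4×3 = 28; y[2] = 2×3 + 4×2 + 2×1 + 4×4 = 32; y[3] = 2×4 + 4×3 + 2×2 + 4×1 = 28. Result: [32, 28, 32, 28]

[32, 28, 32, 28]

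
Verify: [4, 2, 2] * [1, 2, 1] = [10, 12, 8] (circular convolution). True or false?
Recompute circular convolution of [4, 2, 2] and [1, 2, 1]: y[0] = 4×1 + 2×1 + 2×2 = 10; y[1] = 4×2 + 2×1 + 2×1 = 12; y[2] = 4×1 + 2×2 + 2×1 = 10 → [10, 12, 10]. Compare to given [10, 12, 8]: they differ at index 2: given 8, correct 10, so answer: No

No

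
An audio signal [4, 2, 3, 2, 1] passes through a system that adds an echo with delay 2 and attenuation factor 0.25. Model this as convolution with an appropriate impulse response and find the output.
Direct-path + delayed-attenuated-path model → impulse response h = [1, 0, 0.25] (1 at lag 0, 0.25 at lag 2). Output y[n] = x[n] + 0.25·x[n - 2] (with x[n] = 0 outside 0..4): y[0] = 4 + 0.25×0 = 4; y[1] = 2 + 0.25×0 = 2; y[2] = 3 + 0.25×4 = 4.0; y[3] = 2 + 0.25×2 = 2.5; y[4] = 1 + 0.25×3 = 1.75; y[5] = 0 + 0.25×2 = 0.5; y[6] = 0 + 0.25×1 = 0.25. So y = [4, 2, 4.0, 2.5, 1.75, 0.5, 0.25]

[4, 2, 4.0, 2.5, 1.75, 0.5, 0.25]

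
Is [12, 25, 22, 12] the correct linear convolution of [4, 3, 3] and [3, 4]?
Recompute linear convolution of [4, 3, 3] and [3, 4]: y[0] = 4×3 = 12; y[1] = 4×4 + 3×3 = 25; y[2] = 3×4 + 3×3 = 21; y[3] = 3×4 = 12 → [12, 25, 21, 12]. Compare to given [12, 25, 22, 12]: they differ at index 2: given 22, correct 21, so answer: No

No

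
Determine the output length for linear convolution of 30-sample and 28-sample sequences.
Linear/full convolution length: m + n - 1 = 30 + 28 - 1 = 57

57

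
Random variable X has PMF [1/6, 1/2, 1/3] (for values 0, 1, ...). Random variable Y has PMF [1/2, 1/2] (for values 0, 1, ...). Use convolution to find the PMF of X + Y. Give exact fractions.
P(X+Y=k) = Σ_i P(X=i)·P(Y=k-i) — a convolution of [1/6, 1/2, 1/3] and [1/2, 1/2]. P(X+Y=0) = (1/6)×(1/2) = 1/12; P(X+Y=1) = (1/6)×(1/2) + (1/2)×(1/2) = 1/12 + 1/4 = 1/3; P(X+Y=2) = (1/2)×(1/2) + (1/3)×(1/2) = 1/4 + 1/6 = 5/12; P(X+Y=3) = (1/3)×(1/2) = 1/6. PMF: [1/12, 1/3, 5/12, 1/6] (sums to 1 ✓)

[1/12, 1/3, 5/12, 1/6]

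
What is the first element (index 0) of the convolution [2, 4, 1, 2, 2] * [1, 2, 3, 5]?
Use y[k] = Σ_i a[i]·b[k-i] at k=0. y[0] = 2×1 = 2

2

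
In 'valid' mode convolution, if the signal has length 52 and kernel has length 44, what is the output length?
'Valid' mode counts only positions where the kernel fully overlaps the signal: m - n + 1 = 52 - 44 + 1 = 9

9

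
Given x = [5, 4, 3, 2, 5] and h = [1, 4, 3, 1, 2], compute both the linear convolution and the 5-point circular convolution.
Linear: y_lin[0] = 5×1 = 5; y_lin[1] = 5×4 + 4×1 = 24; y_lin[2] = 5×3 + 4×4 + 3×1 = 34; y_lin[3] = 5×1 + 4×3 + 3×4 + 2×1 = 31; y_lin[4] = 5×2 + 4×1 + 3×3 + 2×4 + 5×1 = 36; y_lin[5] = 4×2 + 3×1 + 2×3 + 5×4 = 37; y_lin[6] = 3×2 + 2×1 + 5×3 = 23; y_lin[7] = 2×2 + 5×1 = 9; y_lin[8] = 5×2 = 10 → [5, 24, 34, 31, 36, 37, 23, 9, 10]. Circular (length 5): y[0] = 5×1 + 4×2 + 3×1 + 2×3 + 5×4 = 42; y[1] = 5×4 + 4×1 + 3×2 + 2×1 + 5×3 = 47; y[2] = 5×3 + 4×4 + 3×1 + 2×2 + 5×1 = 43; y[3] = 5×1 + 4×3 + 3×4 + 2×1 + 5×2 = 41; y[4] = 5×2 + 4×1 + 3×3 + 2×4 + 5×1 = 36 → [42, 47, 43, 41, 36]

Linear: [5, 24, 34, 31, 36, 37, 23, 9, 10], Circular: [42, 47, 43, 41, 36]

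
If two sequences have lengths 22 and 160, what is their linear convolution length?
Linear/full convolution length: m + n - 1 = 22 + 160 - 1 = 181

181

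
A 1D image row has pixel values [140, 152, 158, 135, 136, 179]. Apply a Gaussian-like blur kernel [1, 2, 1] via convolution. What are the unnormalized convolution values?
Convolve image row [140, 152, 158, 135, 136, 179] with kernel [1, 2, 1]: y[0] = 140×1 = 140; y[1] = 140×2 + 152×1 = 432; y[2] = 140×1 + 152×2 + 158×1 = 602; y[3] = 152×1 + 158×2 + 135×1 = 603; y[4] = 158×1 + 135×2 + 136×1 = 564; y[5] = 135×1 + 136×2 + 179×1 = 586; y[6] = 136×1 + 179×2 = 494; y[7] = 179×1 = 179 → [140, 432, 602, 603, 564, 586, 494, 179]. Normalization factor = sum(kernel) = 4.

[140, 432, 602, 603, 564, 586, 494, 179]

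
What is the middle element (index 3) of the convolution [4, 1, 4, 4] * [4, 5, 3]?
Use y[k] = Σ_i a[i]·b[k-i] at k=3. y[3] = 1×3 + 4×5 + 4×4 = 39

39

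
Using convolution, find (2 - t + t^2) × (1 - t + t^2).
Ascending coefficients: a = [2, -1, 1], b = [1, -1, 1]. c[0] = 2×1 = 2; c[1] = 2×-1 + -1×1 = -3; c[2] = 2×1 + -1×-1 + 1×1 = 4; c[3] = -1×1 + 1×-1 = -2; c[4] = 1×1 = 1. Result coefficients: [2, -3, 4, -2, 1] → 2 - 3t + 4t^2 - 2t^3 + t^4

2 - 3t + 4t^2 - 2t^3 + t^4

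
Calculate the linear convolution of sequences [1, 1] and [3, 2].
y[0] = 1×3 = 3; y[1] = 1×2 + 1×3 = 5; y[2] = 1×2 = 2

[3, 5, 2]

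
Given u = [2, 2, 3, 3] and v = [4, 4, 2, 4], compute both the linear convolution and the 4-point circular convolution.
Linear: y_lin[0] = 2×4 = 8; y_lin[1] = 2×4 + 2×4 = 16; y_lin[2] = 2×2 + 2×4 + 3×4 = 24; y_lin[3] = 2×4 + 2×2 + 3×4 + 3×4 = 36; y_lin[4] = 2×4 + 3×2 + 3×4 = 26; y_lin[5] = 3×4 + 3×2 = 18; y_lin[6] = 3×4 = 12 → [8, 16, 24, 36, 26, 18, 12]. Circular (length 4): y[0] = 2×4 + 2×4 + 3×2 + 3×4 = 34; y[1] = 2×4 + 2×4 + 3×4 + 3×2 = 34; y[2] = 2×2 + 2×4 + 3×4 + 3×4 = 36; y[3] = 2×4 + 2×2 + 3×4 + 3×4 = 36 → [34, 34, 36, 36]

Linear: [8, 16, 24, 36, 26, 18, 12], Circular: [34, 34, 36, 36]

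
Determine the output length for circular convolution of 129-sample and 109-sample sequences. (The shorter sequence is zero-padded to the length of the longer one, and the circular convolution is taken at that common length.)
Circular convolution (zero-padding the shorter input) has length max(m, n) = max(129, 109) = 129

129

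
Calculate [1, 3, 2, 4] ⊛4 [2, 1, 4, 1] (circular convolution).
Use y[k] = Σ_j u[j]·v[(k-j) mod 4]. y[0] = 1×2 + 3×1 + 2×4 + 4×1 = 17; y[1] = 1×1 + 3×2 + 2×1 + 4×4 = 25; y[2] = 1×4 + 3×1 + 2×2 + 4×1 = 15; y[3] = 1×1 + 3×4 + 2×1 + 4×2 = 23. Result: [17, 25, 15, 23]

[17, 25, 15, 23]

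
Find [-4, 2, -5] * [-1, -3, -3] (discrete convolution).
y[0] = -4×-1 = 4; y[1] = -4×-3 + 2×-1 = 10; y[2] = -4×-3 + 2×-3 + -5×-1 = 11; y[3] = 2×-3 + -5×-3 = 9; y[4] = -5×-3 = 15

[4, 10, 11, 9, 15]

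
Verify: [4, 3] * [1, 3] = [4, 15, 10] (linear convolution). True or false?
Recompute linear convolution of [4, 3] and [1, 3]: y[0] = 4×1 = 4; y[1] = 4×3 + 3×1 = 15; y[2] = 3×3 = 9 → [4, 15, 9]. Compare to given [4, 15, 10]: they differ at index 2: given 10, correct 9, so answer: No

No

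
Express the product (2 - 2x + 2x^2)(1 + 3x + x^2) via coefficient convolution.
Ascending coefficients: a = [2, -2, 2], b = [1, 3, 1]. c[0] = 2×1 = 2; c[1] = 2×3 + -2×1 = 4; c[2] = 2×1 + -2×3 + 2×1 = -2; c[3] = -2×1 + 2×3 = 4; c[4] = 2×1 = 2. Result coefficients: [2, 4, -2, 4, 2] → 2 + 4x - 2x^2 + 4x^3 + 2x^4

2 + 4x - 2x^2 + 4x^3 + 2x^4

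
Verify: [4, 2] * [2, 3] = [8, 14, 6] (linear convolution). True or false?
Recompute linear convolution of [4, 2] and [2, 3]: y[0] = 4×2 = 8; y[1] = 4×3 + 2×2 = 16; y[2] = 2×3 = 6 → [8, 16, 6]. Compare to given [8, 14, 6]: they differ at index 1: given 14, correct 16, so answer: No

No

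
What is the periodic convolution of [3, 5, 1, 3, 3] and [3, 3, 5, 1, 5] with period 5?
Use y[k] = Σ_j s[j]·t[(k-j) mod 5]. y[0] = 3×3 + 5×5 + 1×1 + 3×5 + 3×3 = 59; y[1] = 3×3 + 5×3 + 1×5 + 3×1 + 3×5 = 47; y[2] = 3×5 + 5×3 + 1×3 + 3×5 + 3×1 = 51; y[3] = 3×1 + 5×5 + 1×3 + 3×3 + 3×5 = 55; y[4] = 3×5 + 5×1 + 1×5 + 3×3 + 3×3 = 43. Result: [59, 47, 51, 55, 43]

[59, 47, 51, 55, 43]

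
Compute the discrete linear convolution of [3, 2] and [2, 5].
y[0] = 3×2 = 6; y[1] = 3×5 + 2×2 = 19; y[2] = 2×5 = 10

[6, 19, 10]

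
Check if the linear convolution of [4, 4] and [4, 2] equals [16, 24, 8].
Recompute linear convolution of [4, 4] and [4, 2]: y[0] = 4×4 = 16; y[1] = 4×2 + 4×4 = 24; y[2] = 4×2 = 8 → [16, 24, 8]. Given [16, 24, 8] matches, so answer: Yes

Yes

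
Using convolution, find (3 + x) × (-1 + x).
Ascending coefficients: a = [3, 1], b = [-1, 1]. c[0] = 3×-1 = -3; c[1] = 3×1 + 1×-1 = 2; c[2] = 1×1 = 1. Result coefficients: [-3, 2, 1] → -3 + 2x + x^2

-3 + 2x + x^2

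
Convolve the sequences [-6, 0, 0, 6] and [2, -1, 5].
y[0] = -6×2 = -12; y[1] = -6×-1 + 0×2 = 6; y[2] = -6×5 + 0×-1 + 0×2 = -30; y[3] = 0×5 + 0×-1 + 6×2 = 12; y[4] = 0×5 + 6×-1 = -6; y[5] = 6×5 = 30

[-12, 6, -30, 12, -6, 30]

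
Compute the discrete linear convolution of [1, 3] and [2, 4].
y[0] = 1×2 = 2; y[1] = 1×4 + 3×2 = 10; y[2] = 3×4 = 12

[2, 10, 12]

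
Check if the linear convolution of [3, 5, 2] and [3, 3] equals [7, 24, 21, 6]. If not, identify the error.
Recompute linear convolution of [3, 5, 2] and [3, 3]: y[0] = 3×3 = 9; y[1] = 3×3 + 5×3 = 24; y[2] = 5×3 + 2×3 = 21; y[3] = 2×3 = 6 → [9, 24, 21, 6]. Compare to given [7, 24, 21, 6]: they differ at index 0: given 7, correct 9, so answer: No

No. Error at index 0: given 7, correct 9.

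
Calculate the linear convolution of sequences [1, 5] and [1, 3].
y[0] = 1×1 = 1; y[1] = 1×3 + 5×1 = 8; y[2] = 5×3 = 15

[1, 8, 15]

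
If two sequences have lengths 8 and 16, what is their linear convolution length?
Linear/full convolution length: m + n - 1 = 8 + 16 - 1 = 23

23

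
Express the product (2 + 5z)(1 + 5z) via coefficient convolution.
Ascending coefficients: a = [2, 5], b = [1, 5]. c[0] = 2×1 = 2; c[1] = 2×5 + 5×1 = 15; c[2] = 5×5 = 25. Result coefficients: [2, 15, 25] → 2 + 15z + 25z^2

2 + 15z + 25z^2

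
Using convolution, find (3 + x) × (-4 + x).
Ascending coefficients: a = [3, 1], b = [-4, 1]. c[0] = 3×-4 = -12; c[1] = 3×1 + 1×-4 = -1; c[2] = 1×1 = 1. Result coefficients: [-12, -1, 1] → -12 - x + x^2

-12 - x + x^2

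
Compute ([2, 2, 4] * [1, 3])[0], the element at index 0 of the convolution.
Use y[k] = Σ_i a[i]·b[k-i] at k=0. y[0] = 2×1 = 2

2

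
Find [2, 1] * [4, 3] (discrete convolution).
y[0] = 2×4 = 8; y[1] = 2×3 + 1×4 = 10; y[2] = 1×3 = 3

[8, 10, 3]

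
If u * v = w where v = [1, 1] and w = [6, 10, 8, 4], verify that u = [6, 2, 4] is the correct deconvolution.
Forward-compute [6, 2, 4] * [1, 1]: w[0] = 6×1 = 6; w[1] = 6×1 + 2×1 = 8; w[2] = 2×1 + 4×1 = 6; w[3] = 4×1 = 4 → [6, 8, 6, 4]. Does not match given w = [6, 10, 8, 4].

Not verified. [6, 2, 4] * [1, 1] = [6, 8, 6, 4], which differs from [6, 10, 8, 4] at index 1.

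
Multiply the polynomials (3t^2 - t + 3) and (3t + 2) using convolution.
Ascending coefficients: a = [3, -1, 3], b = [2, 3]. c[0] = 3×2 = 6; c[1] = 3×3 + -1×2 = 7; c[2] = -1×3 + 3×2 = 3; c[3] = 3×3 = 9. Result coefficients: [6, 7, 3, 9] → 9t^3 + 3t^2 + 7t + 6

9t^3 + 3t^2 + 7t + 6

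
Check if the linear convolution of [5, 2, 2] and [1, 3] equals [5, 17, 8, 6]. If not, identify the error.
Recompute linear convolution of [5, 2, 2] and [1, 3]: y[0] = 5×1 = 5; y[1] = 5×3 + 2×1 = 17; y[2] = 2×3 + 2×1 = 8; y[3] = 2×3 = 6 → [5, 17, 8, 6]. Given [5, 17, 8, 6] matches, so answer: Yes

Yes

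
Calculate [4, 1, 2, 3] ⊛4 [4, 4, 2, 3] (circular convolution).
Use y[k] = Σ_j f[j]·g[(k-j) mod 4]. y[0] = 4×4 + 1×3 + 2×2 + 3×4 = 35; y[1] = 4×4 + 1×4 + 2×3 + 3×2 = 32; y[2] = 4×2 + 1×4 + 2×4 + 3×3 = 29; y[3] = 4×3 + 1×2 + 2×4 + 3×4 = 34. Result: [35, 32, 29, 34]

[35, 32, 29, 34]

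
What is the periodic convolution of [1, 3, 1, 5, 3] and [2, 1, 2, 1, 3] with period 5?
Use y[k] = Σ_j a[j]·b[(k-j) mod 5]. y[0] = 1×2 + 3×3 + 1×1 + 5×2 + 3×1 = 25; y[1] = 1×1 + 3×2 + 1×3 + 5×1 + 3×2 = 21; y[2] = 1×2 + 3×1 + 1×2 + 5×3 + 3×1 = 25; y[3] = 1×1 + 3×2 + 1×1 + 5×2 + 3×3 = 27; y[4] = 1×3 + 3×1 + 1×2 + 5×1 + 3×2 = 19. Result: [25, 21, 25, 27, 19]

[25, 21, 25, 27, 19]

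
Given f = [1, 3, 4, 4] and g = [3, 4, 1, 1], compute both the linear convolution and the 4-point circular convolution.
Linear: y_lin[0] = 1×3 = 3; y_lin[1] = 1×4 + 3×3 = 13; y_lin[2] = 1×1 + 3×4 + 4×3 = 25; y_lin[3] = 1×1 + 3×1 + 4×4 + 4×3 = 32; y_lin[4] = 3×1 + 4×1 + 4×4 = 23; y_lin[5] = 4×1 + 4×1 = 8; y_lin[6] = 4×1 = 4 → [3, 13, 25, 32, 23, 8, 4]. Circular (length 4): y[0] = 1×3 + 3×1 + 4×1 + 4×4 = 26; y[1] = 1×4 + 3×3 + 4×1 + 4×1 = 21; y[2] = 1×1 + 3×4 + 4×3 + 4×1 = 29; y[3] = 1×1 + 3×1 + 4×4 + 4×3 = 32 → [26, 21, 29, 32]

Linear: [3, 13, 25, 32, 23, 8, 4], Circular: [26, 21, 29, 32]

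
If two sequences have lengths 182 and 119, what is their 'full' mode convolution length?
Linear/full convolution length: m + n - 1 = 182 + 119 - 1 = 300

300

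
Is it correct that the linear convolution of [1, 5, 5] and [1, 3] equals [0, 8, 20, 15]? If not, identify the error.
Recompute linear convolution of [1, 5, 5] and [1, 3]: y[0] = 1×1 = 1; y[1] = 1×3 + 5×1 = 8; y[2] = 5×3 + 5×1 = 20; y[3] = 5×3 = 15 → [1, 8, 20, 15]. Compare to given [0, 8, 20, 15]: they differ at index 0: given 0, correct 1, so answer: No

No. Error at index 0: given 0, correct 1.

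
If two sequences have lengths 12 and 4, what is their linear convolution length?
Linear/full convolution length: m + n - 1 = 12 + 4 - 1 = 15

15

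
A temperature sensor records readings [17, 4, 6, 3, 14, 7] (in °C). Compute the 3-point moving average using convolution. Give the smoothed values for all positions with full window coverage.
3-point moving average kernel = [1, 1, 1]. Apply in 'valid' mode (full window coverage): avg[0] = (17 + 4 + 6) / 3 = 9.0; avg[1] = (4 + 6 + 3) / 3 = 4.33; avg[2] = (6 + 3 + 14) / 3 = 7.67; avg[3] = (3 + 14 + 7) / 3 = 8.0. Smoothed values: [9.0, 4.33, 7.67, 8.0]

[9.0, 4.33, 7.67, 8.0]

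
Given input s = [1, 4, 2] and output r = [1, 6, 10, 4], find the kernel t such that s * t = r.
Output length 4 = len(s) + len(t) - 1 ⇒ len(t) = 2. Solve t forward using t[k] = (r[k] - Σ_{i≥1} s[i]·t[k-i]) / s[0]: t[0] = r[0] / s[0] = 1 / 1 = 1; t[1] = (r[1] - 4×1) / s[0] = (6 - 4×1) / 1 = 2. So t = [1, 2]. Forward-check [1, 4, 2] * [1, 2]: r[0] = 1×1 = 1; r[1] = 1×2 + 4×1 = 6; r[2] = 4×2 + 2×1 = 10; r[3] = 2×2 = 4 → [1, 6, 10, 4] ✓

[1, 2]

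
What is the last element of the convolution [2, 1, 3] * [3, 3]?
Use y[k] = Σ_i a[i]·b[k-i] at k=3. y[3] = 3×3 = 9

9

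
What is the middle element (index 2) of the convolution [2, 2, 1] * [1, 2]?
Use y[k] = Σ_i a[i]·b[k-i] at k=2. y[2] = 2×2 + 1×1 = 5

5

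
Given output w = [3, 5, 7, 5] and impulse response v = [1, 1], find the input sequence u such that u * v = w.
Deconvolve w=[3, 5, 7, 5] by v=[1, 1]. Since v[0]=1, solve forward: u[0] = w[0] / 1 = 3; u[1] = (w[1] - 3×1) / 1 = 2; u[2] = (w[2] - 2×1) / 1 = 5. So u = [3, 2, 5]. Check by forward convolution: w[0] = 3×1 = 3; w[1] = 3×1 + 2×1 = 5; w[2] = 2×1 + 5×1 = 7; w[3] = 5×1 = 5

[3, 2, 5]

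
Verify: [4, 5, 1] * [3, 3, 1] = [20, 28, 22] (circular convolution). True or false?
Recompute circular convolution of [4, 5, 1] and [3, 3, 1]: y[0] = 4×3 + 5×1 + 1×3 = 20; y[1] = 4×3 + 5×3 + 1×1 = 28; y[2] = 4×1 + 5×3 + 1×3 = 22 → [20, 28, 22]. Given [20, 28, 22] matches, so answer: Yes

Yes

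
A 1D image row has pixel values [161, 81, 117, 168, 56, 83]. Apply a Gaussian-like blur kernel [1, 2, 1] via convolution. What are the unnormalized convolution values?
Convolve image row [161, 81, 117, 168, 56, 83] with kernel [1, 2, 1]: y[0] = 161×1 = 161; y[1] = 161×2 + 81×1 = 403; y[2] = 161×1 + 81×2 + 117×1 = 440; y[3] = 81×1 + 117×2 + 168×1 = 483; y[4] = 117×1 + 168×2 + 56×1 = 509; y[5] = 168×1 + 56×2 + 83×1 = 363; y[6] = 56×1 + 83×2 = 222; y[7] = 83×1 = 83 → [161, 403, 440, 483, 509, 363, 222, 83]. Normalization factor = sum(kernel) = 4.

[161, 403, 440, 483, 509, 363, 222, 83]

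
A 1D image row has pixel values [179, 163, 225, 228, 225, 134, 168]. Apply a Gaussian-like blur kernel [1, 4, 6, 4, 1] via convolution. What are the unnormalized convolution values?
Convolve image row [179, 163, 225, 228, 225, 134, 168] with kernel [1, 4, 6, 4, 1]: y[0] = 179×1 = 179; y[1] = 179×4 + 163×1 = 879; y[2] = 179×6 + 163×4 + 225×1 = 1951; y[3] = 179×4 + 163×6 + 225×4 + 228×1 = 2822; y[4] = 179×1 + 163×4 + 225×6 + 228×4 + 225×1 = 3318; y[5] = 163×1 + 225×4 + 228×6 + 225×4 + 134×1 = 3465; y[6] = 225×1 + 228×4 + 225×6 + 134×4 + 168×1 = 3191; y[7] = 228×1 + 225×4 + 134×6 + 168×4 = 2604; y[8] = 225×1 + 134×4 + 168×6 = 1769; y[9] = 134×1 + 168×4 = 806; y[10] = 168×1 = 168 → [179, 879, 1951, 2822, 3318, 3465, 3191, 2604, 1769, 806, 168]. Normalization factor = sum(kernel) = 16.

[179, 879, 1951, 2822, 3318, 3465, 3191, 2604, 1769, 806, 168]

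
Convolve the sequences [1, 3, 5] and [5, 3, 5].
y[0] = 1×5 = 5; y[1] = 1×3 + 3×5 = 18; y[2] = 1×5 + 3×3 + 5×5 = 39; y[3] = 3×5 + 5×3 = 30; y[4] = 5×5 = 25

[5, 18, 39, 30, 25]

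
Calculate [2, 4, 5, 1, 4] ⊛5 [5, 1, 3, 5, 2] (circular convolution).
Use y[k] = Σ_j s[j]·t[(k-j) mod 5]. y[0] = 2×5 + 4×2 + 5×5 + 1×3 + 4×1 = 50; y[1] = 2×1 + 4×5 + 5×2 + 1×5 + 4×3 = 49; y[2] = 2×3 + 4×1 + 5×5 + 1×2 + 4×5 = 57; y[3] = 2×5 + 4×3 + 5×1 + 1×5 + 4×2 = 40; y[4] = 2×2 + 4×5 + 5×3 + 1×1 + 4×5 = 60. Result: [50, 49, 57, 40, 60]

[50, 49, 57, 40, 60]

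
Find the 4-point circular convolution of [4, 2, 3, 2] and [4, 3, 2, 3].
Use y[k] = Σ_j a[j]·b[(k-j) mod 4]. y[0] = 4×4 + 2×3 + 3×2 + 2×3 = 34; y[1] = 4×3 + 2×4 + 3×3 + 2×2 = 33; y[2] = 4×2 + 2×3 + 3×4 + 2×3 = 32; y[3] = 4×3 + 2×2 + 3×3 + 2×4 = 33. Result: [34, 33, 32, 33]

[34, 33, 32, 33]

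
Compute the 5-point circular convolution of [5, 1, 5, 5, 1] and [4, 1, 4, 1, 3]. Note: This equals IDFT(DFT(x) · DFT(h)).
Either evaluate y[k] = Σ_j x[j]·h[(k-j) mod 5] directly, or use IDFT(DFT(x) · DFT(h)). y[0] = 5×4 + 1×3 + 5×1 + 5×4 + 1×1 = 49; y[1] = 5×1 + 1×4 + 5×3 + 5×1 + 1×4 = 33; y[2] = 5×4 + 1×1 + 5×4 + 5×3 + 1×1 = 57; y[3] = 5×1 + 1×4 + 5×1 + 5×4 + 1×3 = 37; y[4] = 5×3 + 1×1 + 5×4 + 5×1 + 1×4 = 45. Result: [49, 33, 57, 37, 45]

[49, 33, 57, 37, 45]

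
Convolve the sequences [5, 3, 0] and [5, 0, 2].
y[0] = 5×5 = 25; y[1] = 5×0 + 3×5 = 15; y[2] = 5×2 + 3×0 + 0×5 = 10; y[3] = 3×2 + 0×0 = 6; y[4] = 0×2 = 0

[25, 15, 10, 6, 0]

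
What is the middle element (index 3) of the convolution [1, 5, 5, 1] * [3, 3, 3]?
Use y[k] = Σ_i a[i]·b[k-i] at k=3. y[3] = 5×3 + 5×3 + 1×3 = 33

33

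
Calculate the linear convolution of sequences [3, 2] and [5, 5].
y[0] = 3×5 = 15; y[1] = 3×5 + 2×5 = 25; y[2] = 2×5 = 10

[15, 25, 10]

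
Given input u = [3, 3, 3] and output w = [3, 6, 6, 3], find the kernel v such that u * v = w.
Output length 4 = len(u) + len(v) - 1 ⇒ len(v) = 2. Solve v forward using v[k] = (w[k] - Σ_{i≥1} u[i]·v[k-i]) / u[0]: v[0] = w[0] / u[0] = 3 / 3 = 1; v[1] = (w[1] - 3×1) / u[0] = (6 - 3×1) / 3 = 1. So v = [1, 1]. Forward-check [3, 3, 3] * [1, 1]: w[0] = 3×1 = 3; w[1] = 3×1 + 3×1 = 6; w[2] = 3×1 + 3×1 = 6; w[3] = 3×1 = 3 → [3, 6, 6, 3] ✓

[1, 1]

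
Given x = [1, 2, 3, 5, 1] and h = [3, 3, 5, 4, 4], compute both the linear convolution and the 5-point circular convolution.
Linear: y_lin[0] = 1×3 = 3; y_lin[1] = 1×3 + 2×3 = 9; y_lin[2] = 1×5 + 2×3 + 3×3 = 20; y_lin[3] = 1×4 + 2×5 + 3×3 + 5×3 = 38; y_lin[4] = 1×4 + 2×4 + 3×5 + 5×3 + 1×3 = 45; y_lin[5] = 2×4 + 3×4 + 5×5 + 1×3 = 48; y_lin[6] = 3×4 + 5×4 + 1×5 = 37; y_lin[7] = 5×4 + 1×4 = 24; y_lin[8] = 1×4 = 4 → [3, 9, 20, 38, 45, 48, 37, 24, 4]. Circular (length 5): y[0] = 1×3 + 2×4 + 3×4 + 5×5 + 1×3 = 51; y[1] = 1×3 + 2×3 + 3×4 + 5×4 + 1×5 = 46; y[2] = 1×5 + 2×3 + 3×3 + 5×4 + 1×4 = 44; y[3] = 1×4 + 2×5 + 3×3 + 5×3 + 1×4 = 42; y[4] = 1×4 + 2×4 + 3×5 + 5×3 + 1×3 = 45 → [51, 46, 44, 42, 45]

Linear: [3, 9, 20, 38, 45, 48, 37, 24, 4], Circular: [51, 46, 44, 42, 45]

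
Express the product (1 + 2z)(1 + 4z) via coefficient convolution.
Ascending coefficients: a = [1, 2], b = [1, 4]. c[0] = 1×1 = 1; c[1] = 1×4 + 2×1 = 6; c[2] = 2×4 = 8. Result coefficients: [1, 6, 8] → 1 + 6z + 8z^2

1 + 6z + 8z^2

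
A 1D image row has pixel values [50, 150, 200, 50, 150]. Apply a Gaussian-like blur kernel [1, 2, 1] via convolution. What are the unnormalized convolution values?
Convolve image row [50, 150, 200, 50, 150] with kernel [1, 2, 1]: y[0] = 50×1 = 50; y[1] = 50×2 + 150×1 = 250; y[2] = 50×1 + 150×2 + 200×1 = 550; y[3] = 150×1 + 200×2 + 50×1 = 600; y[4] = 200×1 + 50×2 + 150×1 = 450; y[5] = 50×1 + 150×2 = 350; y[6] = 150×1 = 150 → [50, 250, 550, 600, 450, 350, 150]. Normalization factor = sum(kernel) = 4.

[50, 250, 550, 600, 450, 350, 150]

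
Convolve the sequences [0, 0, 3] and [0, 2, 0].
y[0] = 0×0 = 0; y[1] = 0×2 + 0×0 = 0; y[2] = 0×0 + 0×2 + 3×0 = 0; y[3] = 0×0 + 3×2 = 6; y[4] = 3×0 = 0

[0, 0, 0, 6, 0]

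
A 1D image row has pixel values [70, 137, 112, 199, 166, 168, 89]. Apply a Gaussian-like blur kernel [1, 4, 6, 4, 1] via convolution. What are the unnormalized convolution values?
Convolve image row [70, 137, 112, 199, 166, 168, 89] with kernel [1, 4, 6, 4, 1]: y[0] = 70×1 = 70; y[1] = 70×4 + 137×1 = 417; y[2] = 70×6 + 137×4 + 112×1 = 1080; y[3] = 70×4 + 137×6 + 112×4 + 199×1 = 1749; y[4] = 70×1 + 137×4 + 112×6 + 199×4 + 166×1 = 2252; y[5] = 137×1 + 112×4 + 199×6 + 166×4 + 168×1 = 2611; y[6] = 112×1 + 199×4 + 166×6 + 168×4 + 89×1 = 2665; y[7] = 199×1 + 166×4 + 168×6 + 89×4 = 2227; y[8] = 166×1 + 168×4 + 89×6 = 1372; y[9] = 168×1 + 89×4 = 524; y[10] = 89×1 = 89 → [70, 417, 1080, 1749, 2252, 2611, 2665, 2227, 1372, 524, 89]. Normalization factor = sum(kernel) = 16.

[70, 417, 1080, 1749, 2252, 2611, 2665, 2227, 1372, 524, 89]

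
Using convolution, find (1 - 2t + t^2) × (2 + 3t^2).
Ascending coefficients: a = [1, -2, 1], b = [2, 0, 3]. c[0] = 1×2 = 2; c[1] = 1×0 + -2×2 = -4; c[2] = 1×3 + -2×0 + 1×2 = 5; c[3] = -2×3 + 1×0 = -6; c[4] = 1×3 = 3. Result coefficients: [2, -4, 5, -6, 3] → 2 - 4t + 5t^2 - 6t^3 + 3t^4

2 - 4t + 5t^2 - 6t^3 + 3t^4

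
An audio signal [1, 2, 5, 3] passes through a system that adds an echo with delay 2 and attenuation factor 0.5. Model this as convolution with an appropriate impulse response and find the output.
Direct-path + delayed-attenuated-path model → impulse response h = [1, 0, 0.5] (1 at lag 0, 0.5 at lag 2). Output y[n] = x[n] + 0.5·x[n - 2] (with x[n] = 0 outside 0..3): y[0] = 1 + 0.5×0 = 1; y[1] = 2 + 0.5×0 = 2; y[2] = 5 + 0.5×1 = 5.5; y[3] = 3 + 0.5×2 = 4.0; y[4] = 0 + 0.5×5 = 2.5; y[5] = 0 + 0.5×3 = 1.5. So y = [1, 2, 5.5, 4.0, 2.5, 1.5]

[1, 2, 5.5, 4.0, 2.5, 1.5]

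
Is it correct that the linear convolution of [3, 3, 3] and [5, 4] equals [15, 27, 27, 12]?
Recompute linear convolution of [3, 3, 3] and [5, 4]: y[0] = 3×5 = 15; y[1] = 3×4 + 3×5 = 27; y[2] = 3×4 + 3×5 = 27; y[3] = 3×4 = 12 → [15, 27, 27, 12]. Given [15, 27, 27, 12] matches, so answer: Yes

Yes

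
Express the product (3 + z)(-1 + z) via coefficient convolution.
Ascending coefficients: a = [3, 1], b = [-1, 1]. c[0] = 3×-1 = -3; c[1] = 3×1 + 1×-1 = 2; c[2] = 1×1 = 1. Result coefficients: [-3, 2, 1] → -3 + 2z + z^2

-3 + 2z + z^2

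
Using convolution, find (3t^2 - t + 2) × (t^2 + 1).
Ascending coefficients: a = [2, -1, 3], b = [1, 0, 1]. c[0] = 2×1 = 2; c[1] = 2×0 + -1×1 = -1; c[2] = 2×1 + -1×0 + 3×1 = 5; c[3] = -1×1 + 3×0 = -1; c[4] = 3×1 = 3. Result coefficients: [2, -1, 5, -1, 3] → 3t^4 - t^3 + 5t^2 - t + 2

3t^4 - t^3 + 5t^2 - t + 2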